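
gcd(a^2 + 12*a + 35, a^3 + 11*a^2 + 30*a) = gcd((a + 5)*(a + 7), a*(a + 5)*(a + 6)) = a + 5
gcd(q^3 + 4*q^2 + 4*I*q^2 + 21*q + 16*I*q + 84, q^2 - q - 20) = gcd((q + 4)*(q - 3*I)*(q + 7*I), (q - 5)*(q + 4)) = q + 4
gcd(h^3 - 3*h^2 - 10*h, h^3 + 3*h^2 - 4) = h + 2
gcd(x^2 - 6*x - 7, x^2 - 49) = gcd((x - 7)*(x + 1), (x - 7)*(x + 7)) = x - 7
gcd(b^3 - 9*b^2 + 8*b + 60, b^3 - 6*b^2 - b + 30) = b^2 - 3*b - 10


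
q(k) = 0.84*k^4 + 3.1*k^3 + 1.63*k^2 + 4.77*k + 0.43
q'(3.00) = 188.97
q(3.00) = 181.15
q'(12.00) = 7189.17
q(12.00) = 23067.43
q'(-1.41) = 9.24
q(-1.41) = -8.42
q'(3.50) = 274.16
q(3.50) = 296.06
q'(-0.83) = 6.55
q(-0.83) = -3.78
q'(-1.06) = 7.76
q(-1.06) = -5.43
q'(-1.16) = 8.26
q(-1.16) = -6.23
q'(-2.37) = 4.55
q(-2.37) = -16.49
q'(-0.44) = 4.85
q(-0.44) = -1.59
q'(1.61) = 48.15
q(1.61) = 30.92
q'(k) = 3.36*k^3 + 9.3*k^2 + 3.26*k + 4.77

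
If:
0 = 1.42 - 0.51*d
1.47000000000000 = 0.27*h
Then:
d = 2.78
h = 5.44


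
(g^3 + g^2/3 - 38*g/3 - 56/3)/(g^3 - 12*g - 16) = (g + 7/3)/(g + 2)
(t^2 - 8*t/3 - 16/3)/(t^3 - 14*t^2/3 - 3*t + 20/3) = (t - 4)/(t^2 - 6*t + 5)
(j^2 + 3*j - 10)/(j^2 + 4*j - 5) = (j - 2)/(j - 1)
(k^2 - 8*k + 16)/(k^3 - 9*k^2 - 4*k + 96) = (k - 4)/(k^2 - 5*k - 24)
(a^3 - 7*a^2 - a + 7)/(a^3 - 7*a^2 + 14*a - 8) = (a^2 - 6*a - 7)/(a^2 - 6*a + 8)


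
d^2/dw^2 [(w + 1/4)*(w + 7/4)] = 2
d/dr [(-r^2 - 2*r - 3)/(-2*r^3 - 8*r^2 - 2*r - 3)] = 2*r*(-r^3 - 4*r^2 - 16*r - 21)/(4*r^6 + 32*r^5 + 72*r^4 + 44*r^3 + 52*r^2 + 12*r + 9)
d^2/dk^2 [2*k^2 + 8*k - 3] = 4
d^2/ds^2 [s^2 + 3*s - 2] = 2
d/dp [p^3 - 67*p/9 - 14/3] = 3*p^2 - 67/9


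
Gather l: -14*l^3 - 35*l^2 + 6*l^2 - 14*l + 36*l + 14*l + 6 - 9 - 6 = -14*l^3 - 29*l^2 + 36*l - 9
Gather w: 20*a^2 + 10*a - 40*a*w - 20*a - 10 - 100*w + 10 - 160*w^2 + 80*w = 20*a^2 - 10*a - 160*w^2 + w*(-40*a - 20)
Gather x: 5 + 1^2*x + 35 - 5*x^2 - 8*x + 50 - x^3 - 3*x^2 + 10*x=-x^3 - 8*x^2 + 3*x + 90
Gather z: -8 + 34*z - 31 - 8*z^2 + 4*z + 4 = -8*z^2 + 38*z - 35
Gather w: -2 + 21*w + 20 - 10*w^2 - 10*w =-10*w^2 + 11*w + 18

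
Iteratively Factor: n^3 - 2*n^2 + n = (n)*(n^2 - 2*n + 1) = n*(n - 1)*(n - 1)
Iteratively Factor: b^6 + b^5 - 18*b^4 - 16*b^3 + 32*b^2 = (b - 4)*(b^5 + 5*b^4 + 2*b^3 - 8*b^2) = (b - 4)*(b + 2)*(b^4 + 3*b^3 - 4*b^2) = (b - 4)*(b - 1)*(b + 2)*(b^3 + 4*b^2) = b*(b - 4)*(b - 1)*(b + 2)*(b^2 + 4*b) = b*(b - 4)*(b - 1)*(b + 2)*(b + 4)*(b)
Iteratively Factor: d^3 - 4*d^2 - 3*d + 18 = (d - 3)*(d^2 - d - 6) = (d - 3)^2*(d + 2)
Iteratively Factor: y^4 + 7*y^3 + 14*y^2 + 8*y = (y + 4)*(y^3 + 3*y^2 + 2*y) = (y + 2)*(y + 4)*(y^2 + y) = y*(y + 2)*(y + 4)*(y + 1)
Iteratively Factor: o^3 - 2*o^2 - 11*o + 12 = (o - 1)*(o^2 - o - 12) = (o - 1)*(o + 3)*(o - 4)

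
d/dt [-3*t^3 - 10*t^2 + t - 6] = -9*t^2 - 20*t + 1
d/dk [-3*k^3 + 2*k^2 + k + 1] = -9*k^2 + 4*k + 1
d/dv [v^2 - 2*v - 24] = 2*v - 2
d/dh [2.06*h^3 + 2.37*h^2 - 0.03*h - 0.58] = 6.18*h^2 + 4.74*h - 0.03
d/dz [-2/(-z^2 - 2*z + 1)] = 4*(-z - 1)/(z^2 + 2*z - 1)^2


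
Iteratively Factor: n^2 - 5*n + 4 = (n - 1)*(n - 4)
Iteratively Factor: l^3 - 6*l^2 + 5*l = (l - 1)*(l^2 - 5*l) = l*(l - 1)*(l - 5)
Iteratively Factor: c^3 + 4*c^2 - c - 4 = (c + 4)*(c^2 - 1) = (c - 1)*(c + 4)*(c + 1)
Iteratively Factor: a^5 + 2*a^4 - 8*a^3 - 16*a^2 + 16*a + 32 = (a + 2)*(a^4 - 8*a^2 + 16) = (a + 2)^2*(a^3 - 2*a^2 - 4*a + 8) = (a + 2)^3*(a^2 - 4*a + 4) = (a - 2)*(a + 2)^3*(a - 2)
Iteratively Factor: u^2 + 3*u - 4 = (u - 1)*(u + 4)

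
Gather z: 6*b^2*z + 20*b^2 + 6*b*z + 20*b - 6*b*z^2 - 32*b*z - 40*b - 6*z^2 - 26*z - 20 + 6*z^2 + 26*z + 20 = 20*b^2 - 6*b*z^2 - 20*b + z*(6*b^2 - 26*b)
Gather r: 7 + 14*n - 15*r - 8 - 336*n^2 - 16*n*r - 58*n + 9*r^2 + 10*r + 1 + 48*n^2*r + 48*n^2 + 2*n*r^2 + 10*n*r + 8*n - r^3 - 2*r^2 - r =-288*n^2 - 36*n - r^3 + r^2*(2*n + 7) + r*(48*n^2 - 6*n - 6)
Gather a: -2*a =-2*a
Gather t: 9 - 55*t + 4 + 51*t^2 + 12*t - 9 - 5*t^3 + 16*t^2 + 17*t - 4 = -5*t^3 + 67*t^2 - 26*t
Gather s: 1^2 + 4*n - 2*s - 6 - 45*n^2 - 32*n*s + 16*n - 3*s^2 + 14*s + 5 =-45*n^2 + 20*n - 3*s^2 + s*(12 - 32*n)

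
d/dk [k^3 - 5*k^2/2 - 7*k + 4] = 3*k^2 - 5*k - 7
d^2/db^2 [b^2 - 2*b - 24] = 2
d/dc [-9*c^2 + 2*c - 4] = 2 - 18*c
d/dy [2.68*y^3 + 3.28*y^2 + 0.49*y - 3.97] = 8.04*y^2 + 6.56*y + 0.49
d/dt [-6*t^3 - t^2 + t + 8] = -18*t^2 - 2*t + 1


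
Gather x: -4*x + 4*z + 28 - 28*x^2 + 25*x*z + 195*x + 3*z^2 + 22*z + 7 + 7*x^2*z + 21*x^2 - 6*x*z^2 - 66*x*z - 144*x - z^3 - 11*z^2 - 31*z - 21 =x^2*(7*z - 7) + x*(-6*z^2 - 41*z + 47) - z^3 - 8*z^2 - 5*z + 14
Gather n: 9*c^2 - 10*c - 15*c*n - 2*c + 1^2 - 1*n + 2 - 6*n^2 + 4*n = 9*c^2 - 12*c - 6*n^2 + n*(3 - 15*c) + 3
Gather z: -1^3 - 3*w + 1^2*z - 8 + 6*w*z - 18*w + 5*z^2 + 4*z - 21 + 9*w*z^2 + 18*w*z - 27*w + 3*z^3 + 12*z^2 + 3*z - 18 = -48*w + 3*z^3 + z^2*(9*w + 17) + z*(24*w + 8) - 48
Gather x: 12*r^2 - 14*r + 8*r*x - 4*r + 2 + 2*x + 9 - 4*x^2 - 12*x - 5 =12*r^2 - 18*r - 4*x^2 + x*(8*r - 10) + 6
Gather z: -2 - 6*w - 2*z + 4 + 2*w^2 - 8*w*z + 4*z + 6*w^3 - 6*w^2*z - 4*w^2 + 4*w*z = 6*w^3 - 2*w^2 - 6*w + z*(-6*w^2 - 4*w + 2) + 2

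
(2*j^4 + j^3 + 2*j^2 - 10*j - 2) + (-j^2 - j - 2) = 2*j^4 + j^3 + j^2 - 11*j - 4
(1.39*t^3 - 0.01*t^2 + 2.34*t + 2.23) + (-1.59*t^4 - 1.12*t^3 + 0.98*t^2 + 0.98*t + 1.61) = -1.59*t^4 + 0.27*t^3 + 0.97*t^2 + 3.32*t + 3.84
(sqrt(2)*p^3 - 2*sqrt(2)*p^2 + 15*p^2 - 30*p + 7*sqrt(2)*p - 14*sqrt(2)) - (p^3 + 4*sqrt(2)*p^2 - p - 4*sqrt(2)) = -p^3 + sqrt(2)*p^3 - 6*sqrt(2)*p^2 + 15*p^2 - 29*p + 7*sqrt(2)*p - 10*sqrt(2)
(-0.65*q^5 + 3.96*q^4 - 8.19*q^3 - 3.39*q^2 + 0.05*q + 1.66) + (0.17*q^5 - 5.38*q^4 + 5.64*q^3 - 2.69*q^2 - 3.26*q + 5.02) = -0.48*q^5 - 1.42*q^4 - 2.55*q^3 - 6.08*q^2 - 3.21*q + 6.68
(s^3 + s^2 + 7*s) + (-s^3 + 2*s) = s^2 + 9*s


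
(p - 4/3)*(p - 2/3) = p^2 - 2*p + 8/9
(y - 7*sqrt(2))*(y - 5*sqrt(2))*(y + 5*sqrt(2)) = y^3 - 7*sqrt(2)*y^2 - 50*y + 350*sqrt(2)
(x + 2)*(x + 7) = x^2 + 9*x + 14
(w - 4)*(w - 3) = w^2 - 7*w + 12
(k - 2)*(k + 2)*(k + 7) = k^3 + 7*k^2 - 4*k - 28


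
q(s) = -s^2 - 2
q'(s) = -2*s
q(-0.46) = -2.21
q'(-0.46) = 0.92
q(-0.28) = -2.08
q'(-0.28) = 0.56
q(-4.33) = -20.75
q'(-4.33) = 8.66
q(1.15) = -3.32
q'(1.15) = -2.30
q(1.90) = -5.61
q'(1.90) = -3.80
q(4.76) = -24.66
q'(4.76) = -9.52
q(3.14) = -11.86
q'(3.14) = -6.28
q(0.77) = -2.59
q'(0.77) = -1.54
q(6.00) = -38.00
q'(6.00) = -12.00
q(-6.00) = -38.00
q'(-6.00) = 12.00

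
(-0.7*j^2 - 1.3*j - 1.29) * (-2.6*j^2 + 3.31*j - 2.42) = 1.82*j^4 + 1.063*j^3 + 0.745*j^2 - 1.1239*j + 3.1218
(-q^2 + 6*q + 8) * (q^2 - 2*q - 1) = -q^4 + 8*q^3 - 3*q^2 - 22*q - 8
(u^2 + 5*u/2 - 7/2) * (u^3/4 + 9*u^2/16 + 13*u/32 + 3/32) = u^5/4 + 19*u^4/16 + 15*u^3/16 - 55*u^2/64 - 19*u/16 - 21/64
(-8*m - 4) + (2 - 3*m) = -11*m - 2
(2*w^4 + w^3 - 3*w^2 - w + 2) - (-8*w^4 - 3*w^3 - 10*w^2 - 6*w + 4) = 10*w^4 + 4*w^3 + 7*w^2 + 5*w - 2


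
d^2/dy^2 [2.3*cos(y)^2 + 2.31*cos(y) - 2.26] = -2.31*cos(y) - 4.6*cos(2*y)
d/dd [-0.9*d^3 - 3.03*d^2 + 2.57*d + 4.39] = -2.7*d^2 - 6.06*d + 2.57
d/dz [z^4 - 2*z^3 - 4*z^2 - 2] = 2*z*(2*z^2 - 3*z - 4)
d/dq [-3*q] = -3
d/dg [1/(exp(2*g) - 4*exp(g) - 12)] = 2*(2 - exp(g))*exp(g)/(-exp(2*g) + 4*exp(g) + 12)^2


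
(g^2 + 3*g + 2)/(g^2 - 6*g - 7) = (g + 2)/(g - 7)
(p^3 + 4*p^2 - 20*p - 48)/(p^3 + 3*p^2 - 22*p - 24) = (p + 2)/(p + 1)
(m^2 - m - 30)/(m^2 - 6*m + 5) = (m^2 - m - 30)/(m^2 - 6*m + 5)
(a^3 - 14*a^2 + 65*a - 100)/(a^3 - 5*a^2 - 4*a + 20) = (a^2 - 9*a + 20)/(a^2 - 4)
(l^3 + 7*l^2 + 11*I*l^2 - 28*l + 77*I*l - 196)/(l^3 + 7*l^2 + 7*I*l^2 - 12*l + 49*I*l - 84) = (l + 7*I)/(l + 3*I)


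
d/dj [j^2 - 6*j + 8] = 2*j - 6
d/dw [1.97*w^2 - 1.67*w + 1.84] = 3.94*w - 1.67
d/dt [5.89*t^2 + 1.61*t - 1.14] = 11.78*t + 1.61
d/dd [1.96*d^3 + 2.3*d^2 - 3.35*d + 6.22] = 5.88*d^2 + 4.6*d - 3.35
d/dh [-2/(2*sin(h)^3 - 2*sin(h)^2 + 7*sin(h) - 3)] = 8*(6*sin(h)^2 - 4*sin(h) + 7)*cos(h)/(4*sin(h)^2 - 17*sin(h) + sin(3*h) + 6)^2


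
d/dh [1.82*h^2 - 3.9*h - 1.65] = 3.64*h - 3.9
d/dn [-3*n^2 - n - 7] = -6*n - 1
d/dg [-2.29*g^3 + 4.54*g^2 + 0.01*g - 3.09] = -6.87*g^2 + 9.08*g + 0.01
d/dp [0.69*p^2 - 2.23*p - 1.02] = 1.38*p - 2.23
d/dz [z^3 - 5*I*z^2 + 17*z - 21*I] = 3*z^2 - 10*I*z + 17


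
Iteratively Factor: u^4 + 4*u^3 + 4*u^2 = (u)*(u^3 + 4*u^2 + 4*u) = u*(u + 2)*(u^2 + 2*u) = u^2*(u + 2)*(u + 2)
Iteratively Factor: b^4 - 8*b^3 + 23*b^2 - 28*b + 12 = (b - 2)*(b^3 - 6*b^2 + 11*b - 6) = (b - 2)^2*(b^2 - 4*b + 3) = (b - 2)^2*(b - 1)*(b - 3)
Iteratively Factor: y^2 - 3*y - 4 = (y - 4)*(y + 1)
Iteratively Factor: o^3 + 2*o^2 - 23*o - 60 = (o + 3)*(o^2 - o - 20) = (o - 5)*(o + 3)*(o + 4)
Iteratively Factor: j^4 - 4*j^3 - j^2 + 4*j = (j)*(j^3 - 4*j^2 - j + 4) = j*(j + 1)*(j^2 - 5*j + 4) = j*(j - 1)*(j + 1)*(j - 4)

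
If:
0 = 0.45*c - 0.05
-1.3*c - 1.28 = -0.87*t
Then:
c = 0.11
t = 1.64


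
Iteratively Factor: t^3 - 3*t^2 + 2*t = (t - 2)*(t^2 - t) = (t - 2)*(t - 1)*(t)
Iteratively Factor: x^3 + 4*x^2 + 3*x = (x)*(x^2 + 4*x + 3) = x*(x + 1)*(x + 3)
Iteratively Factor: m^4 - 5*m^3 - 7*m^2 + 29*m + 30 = (m - 5)*(m^3 - 7*m - 6) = (m - 5)*(m - 3)*(m^2 + 3*m + 2) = (m - 5)*(m - 3)*(m + 1)*(m + 2)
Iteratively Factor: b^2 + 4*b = (b + 4)*(b)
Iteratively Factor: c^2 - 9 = (c + 3)*(c - 3)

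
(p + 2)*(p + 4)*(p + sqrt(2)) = p^3 + sqrt(2)*p^2 + 6*p^2 + 8*p + 6*sqrt(2)*p + 8*sqrt(2)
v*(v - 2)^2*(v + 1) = v^4 - 3*v^3 + 4*v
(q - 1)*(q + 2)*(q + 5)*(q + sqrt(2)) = q^4 + sqrt(2)*q^3 + 6*q^3 + 3*q^2 + 6*sqrt(2)*q^2 - 10*q + 3*sqrt(2)*q - 10*sqrt(2)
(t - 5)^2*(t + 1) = t^3 - 9*t^2 + 15*t + 25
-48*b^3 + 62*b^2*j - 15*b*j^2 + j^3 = (-8*b + j)*(-6*b + j)*(-b + j)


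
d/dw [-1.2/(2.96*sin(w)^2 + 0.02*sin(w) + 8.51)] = (7.104*sin(w) + 0.024)*cos(w)/(2.96*sin(w)^2 + 0.02*sin(w) + 8.51)^2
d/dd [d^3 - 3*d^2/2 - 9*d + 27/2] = 3*d^2 - 3*d - 9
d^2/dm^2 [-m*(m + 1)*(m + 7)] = -6*m - 16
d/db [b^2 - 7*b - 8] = 2*b - 7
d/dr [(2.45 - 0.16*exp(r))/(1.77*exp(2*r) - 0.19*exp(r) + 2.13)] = (0.2832*exp(2*r) - 8.673*exp(r) + 0.1247)*exp(r)/(3.1329*exp(4*r) - 0.6726*exp(3*r) + 7.5763*exp(2*r) - 0.8094*exp(r) + 4.5369)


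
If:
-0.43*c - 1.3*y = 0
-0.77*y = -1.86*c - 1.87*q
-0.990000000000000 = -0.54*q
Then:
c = -1.62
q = 1.83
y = 0.54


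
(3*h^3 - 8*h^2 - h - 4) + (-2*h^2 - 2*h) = 3*h^3 - 10*h^2 - 3*h - 4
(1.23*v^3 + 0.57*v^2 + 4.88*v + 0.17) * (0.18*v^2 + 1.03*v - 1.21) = 0.2214*v^5 + 1.3695*v^4 - 0.0228*v^3 + 4.3673*v^2 - 5.7297*v - 0.2057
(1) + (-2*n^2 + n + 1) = -2*n^2 + n + 2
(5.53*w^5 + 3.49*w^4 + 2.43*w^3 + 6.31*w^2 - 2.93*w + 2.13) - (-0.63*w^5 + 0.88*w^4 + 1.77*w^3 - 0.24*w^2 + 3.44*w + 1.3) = 6.16*w^5 + 2.61*w^4 + 0.66*w^3 + 6.55*w^2 - 6.37*w + 0.83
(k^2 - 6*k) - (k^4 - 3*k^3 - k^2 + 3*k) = -k^4 + 3*k^3 + 2*k^2 - 9*k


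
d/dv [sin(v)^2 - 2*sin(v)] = 2*(sin(v) - 1)*cos(v)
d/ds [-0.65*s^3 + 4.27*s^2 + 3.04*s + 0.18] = -1.95*s^2 + 8.54*s + 3.04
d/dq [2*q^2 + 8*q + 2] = 4*q + 8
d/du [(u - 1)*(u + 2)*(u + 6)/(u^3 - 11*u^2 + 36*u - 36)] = 2*(-9*u^4 + 32*u^3 + 112*u^2 - 384*u + 144)/(u^6 - 22*u^5 + 193*u^4 - 864*u^3 + 2088*u^2 - 2592*u + 1296)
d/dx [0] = 0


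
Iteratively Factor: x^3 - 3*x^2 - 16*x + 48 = (x + 4)*(x^2 - 7*x + 12) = (x - 4)*(x + 4)*(x - 3)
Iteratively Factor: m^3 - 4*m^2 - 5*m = (m)*(m^2 - 4*m - 5) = m*(m - 5)*(m + 1)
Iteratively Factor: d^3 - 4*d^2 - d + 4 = (d + 1)*(d^2 - 5*d + 4) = (d - 1)*(d + 1)*(d - 4)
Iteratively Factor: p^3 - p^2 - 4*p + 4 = (p - 2)*(p^2 + p - 2) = (p - 2)*(p + 2)*(p - 1)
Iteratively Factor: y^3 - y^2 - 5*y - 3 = (y + 1)*(y^2 - 2*y - 3) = (y + 1)^2*(y - 3)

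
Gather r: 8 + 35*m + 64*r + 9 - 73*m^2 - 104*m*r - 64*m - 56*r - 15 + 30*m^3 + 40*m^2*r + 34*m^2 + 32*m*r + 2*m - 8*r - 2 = 30*m^3 - 39*m^2 - 27*m + r*(40*m^2 - 72*m)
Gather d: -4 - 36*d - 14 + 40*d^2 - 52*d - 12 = 40*d^2 - 88*d - 30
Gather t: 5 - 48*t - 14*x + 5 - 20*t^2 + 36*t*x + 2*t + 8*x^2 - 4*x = -20*t^2 + t*(36*x - 46) + 8*x^2 - 18*x + 10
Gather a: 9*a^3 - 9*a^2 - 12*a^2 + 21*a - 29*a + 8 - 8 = 9*a^3 - 21*a^2 - 8*a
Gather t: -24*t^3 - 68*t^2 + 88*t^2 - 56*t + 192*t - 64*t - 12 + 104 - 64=-24*t^3 + 20*t^2 + 72*t + 28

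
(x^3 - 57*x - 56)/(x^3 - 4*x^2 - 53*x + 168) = (x + 1)/(x - 3)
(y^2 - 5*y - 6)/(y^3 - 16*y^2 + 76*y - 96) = (y + 1)/(y^2 - 10*y + 16)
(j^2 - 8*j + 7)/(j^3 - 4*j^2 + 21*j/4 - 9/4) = 4*(j - 7)/(4*j^2 - 12*j + 9)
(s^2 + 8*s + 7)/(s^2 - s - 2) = (s + 7)/(s - 2)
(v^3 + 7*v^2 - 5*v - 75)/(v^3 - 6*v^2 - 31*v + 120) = (v + 5)/(v - 8)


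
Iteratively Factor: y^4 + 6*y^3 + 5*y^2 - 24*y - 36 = (y + 3)*(y^3 + 3*y^2 - 4*y - 12) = (y + 3)^2*(y^2 - 4) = (y - 2)*(y + 3)^2*(y + 2)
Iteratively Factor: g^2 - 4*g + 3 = (g - 3)*(g - 1)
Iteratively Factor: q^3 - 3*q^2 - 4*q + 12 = (q - 3)*(q^2 - 4) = (q - 3)*(q + 2)*(q - 2)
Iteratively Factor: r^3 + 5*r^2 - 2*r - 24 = (r + 3)*(r^2 + 2*r - 8) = (r - 2)*(r + 3)*(r + 4)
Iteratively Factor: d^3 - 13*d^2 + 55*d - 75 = (d - 3)*(d^2 - 10*d + 25) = (d - 5)*(d - 3)*(d - 5)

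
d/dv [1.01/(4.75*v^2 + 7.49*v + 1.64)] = (-9.595*v - 7.5649)/(4.75*v^2 + 7.49*v + 1.64)^2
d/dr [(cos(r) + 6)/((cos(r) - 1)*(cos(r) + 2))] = (cos(r)^2 + 12*cos(r) + 8)*sin(r)/((cos(r) - 1)^2*(cos(r) + 2)^2)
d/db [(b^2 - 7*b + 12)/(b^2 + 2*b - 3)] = 3*(3*b^2 - 10*b - 1)/(b^4 + 4*b^3 - 2*b^2 - 12*b + 9)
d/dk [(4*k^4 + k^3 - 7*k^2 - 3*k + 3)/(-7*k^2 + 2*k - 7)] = (-56*k^5 + 17*k^4 - 108*k^3 - 56*k^2 + 140*k + 15)/(49*k^4 - 28*k^3 + 102*k^2 - 28*k + 49)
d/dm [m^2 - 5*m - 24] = 2*m - 5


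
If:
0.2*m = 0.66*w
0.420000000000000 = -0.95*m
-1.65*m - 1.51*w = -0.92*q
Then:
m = -0.44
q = -1.01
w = -0.13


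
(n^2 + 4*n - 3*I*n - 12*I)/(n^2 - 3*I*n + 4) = (n^2 + n*(4 - 3*I) - 12*I)/(n^2 - 3*I*n + 4)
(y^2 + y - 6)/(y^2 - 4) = (y + 3)/(y + 2)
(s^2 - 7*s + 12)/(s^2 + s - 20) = (s - 3)/(s + 5)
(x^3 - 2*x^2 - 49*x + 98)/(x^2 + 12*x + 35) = (x^2 - 9*x + 14)/(x + 5)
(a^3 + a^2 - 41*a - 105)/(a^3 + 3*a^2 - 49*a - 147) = (a + 5)/(a + 7)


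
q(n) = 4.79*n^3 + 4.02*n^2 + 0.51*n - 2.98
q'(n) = 14.37*n^2 + 8.04*n + 0.51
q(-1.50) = -10.87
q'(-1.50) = 20.78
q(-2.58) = -59.80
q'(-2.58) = 75.42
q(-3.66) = -185.84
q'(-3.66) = 163.58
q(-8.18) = -2359.94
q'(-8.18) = 896.27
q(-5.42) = -650.32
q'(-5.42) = 379.07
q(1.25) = 13.29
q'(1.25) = 33.01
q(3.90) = 344.29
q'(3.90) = 250.43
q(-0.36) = -2.87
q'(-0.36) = -0.52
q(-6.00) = -895.96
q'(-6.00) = 469.59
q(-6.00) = -895.96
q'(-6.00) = 469.59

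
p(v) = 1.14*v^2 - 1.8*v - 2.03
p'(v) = 2.28*v - 1.8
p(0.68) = -2.73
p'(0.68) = -0.25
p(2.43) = 0.33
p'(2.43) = 3.74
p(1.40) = -2.32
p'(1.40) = 1.39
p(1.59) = -2.01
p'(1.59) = 1.83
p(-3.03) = 13.89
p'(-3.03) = -8.71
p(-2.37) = 8.64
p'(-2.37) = -7.20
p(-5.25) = 38.84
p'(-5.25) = -13.77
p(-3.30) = 16.32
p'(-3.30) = -9.32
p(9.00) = 74.11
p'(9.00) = 18.72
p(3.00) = 2.83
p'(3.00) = 5.04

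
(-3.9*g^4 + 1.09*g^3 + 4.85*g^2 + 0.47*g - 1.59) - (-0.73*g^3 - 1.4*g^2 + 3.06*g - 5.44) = -3.9*g^4 + 1.82*g^3 + 6.25*g^2 - 2.59*g + 3.85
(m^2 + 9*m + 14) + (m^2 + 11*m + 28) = 2*m^2 + 20*m + 42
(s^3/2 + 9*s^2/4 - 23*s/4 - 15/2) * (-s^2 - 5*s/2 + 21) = -s^5/2 - 7*s^4/2 + 85*s^3/8 + 553*s^2/8 - 102*s - 315/2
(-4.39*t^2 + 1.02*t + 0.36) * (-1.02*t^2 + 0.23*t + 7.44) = 4.4778*t^4 - 2.0501*t^3 - 32.7942*t^2 + 7.6716*t + 2.6784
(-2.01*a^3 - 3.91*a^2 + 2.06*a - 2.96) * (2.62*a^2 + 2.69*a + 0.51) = -5.2662*a^5 - 15.6511*a^4 - 6.1458*a^3 - 4.2079*a^2 - 6.9118*a - 1.5096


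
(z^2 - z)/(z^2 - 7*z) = (z - 1)/(z - 7)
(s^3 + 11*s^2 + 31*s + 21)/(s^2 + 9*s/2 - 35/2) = 2*(s^2 + 4*s + 3)/(2*s - 5)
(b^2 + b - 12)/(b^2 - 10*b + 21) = (b + 4)/(b - 7)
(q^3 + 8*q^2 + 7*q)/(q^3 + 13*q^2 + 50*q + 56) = q*(q + 1)/(q^2 + 6*q + 8)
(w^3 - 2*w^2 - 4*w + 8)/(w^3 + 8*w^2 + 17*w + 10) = (w^2 - 4*w + 4)/(w^2 + 6*w + 5)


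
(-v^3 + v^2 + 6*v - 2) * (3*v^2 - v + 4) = -3*v^5 + 4*v^4 + 13*v^3 - 8*v^2 + 26*v - 8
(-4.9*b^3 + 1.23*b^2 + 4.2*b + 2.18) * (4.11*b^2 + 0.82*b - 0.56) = -20.139*b^5 + 1.0373*b^4 + 21.0146*b^3 + 11.715*b^2 - 0.5644*b - 1.2208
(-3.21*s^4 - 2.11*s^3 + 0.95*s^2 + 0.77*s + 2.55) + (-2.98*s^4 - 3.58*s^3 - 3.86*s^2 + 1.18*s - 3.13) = -6.19*s^4 - 5.69*s^3 - 2.91*s^2 + 1.95*s - 0.58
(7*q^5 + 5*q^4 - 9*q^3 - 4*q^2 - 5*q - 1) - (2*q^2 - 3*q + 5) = 7*q^5 + 5*q^4 - 9*q^3 - 6*q^2 - 2*q - 6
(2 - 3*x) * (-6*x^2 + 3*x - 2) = 18*x^3 - 21*x^2 + 12*x - 4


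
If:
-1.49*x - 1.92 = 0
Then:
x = -1.29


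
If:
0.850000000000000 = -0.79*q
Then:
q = -1.08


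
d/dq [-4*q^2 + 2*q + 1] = 2 - 8*q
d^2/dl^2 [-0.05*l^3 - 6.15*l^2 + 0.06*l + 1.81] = -0.3*l - 12.3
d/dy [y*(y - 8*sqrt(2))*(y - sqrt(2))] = 3*y^2 - 18*sqrt(2)*y + 16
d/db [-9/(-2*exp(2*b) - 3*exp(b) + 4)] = (-36*exp(b) - 27)*exp(b)/(2*exp(2*b) + 3*exp(b) - 4)^2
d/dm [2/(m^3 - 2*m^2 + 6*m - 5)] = 2*(-3*m^2 + 4*m - 6)/(m^3 - 2*m^2 + 6*m - 5)^2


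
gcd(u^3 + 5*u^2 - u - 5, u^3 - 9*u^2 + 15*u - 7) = u - 1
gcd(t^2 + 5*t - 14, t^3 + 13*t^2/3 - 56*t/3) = t + 7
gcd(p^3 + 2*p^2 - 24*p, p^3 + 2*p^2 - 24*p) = p^3 + 2*p^2 - 24*p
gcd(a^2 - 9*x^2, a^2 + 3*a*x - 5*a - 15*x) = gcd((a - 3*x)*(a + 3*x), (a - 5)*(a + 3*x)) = a + 3*x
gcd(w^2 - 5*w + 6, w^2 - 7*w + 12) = w - 3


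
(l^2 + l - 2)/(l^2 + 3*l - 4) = (l + 2)/(l + 4)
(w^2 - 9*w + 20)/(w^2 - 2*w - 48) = (-w^2 + 9*w - 20)/(-w^2 + 2*w + 48)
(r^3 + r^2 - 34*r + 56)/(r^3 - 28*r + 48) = (r + 7)/(r + 6)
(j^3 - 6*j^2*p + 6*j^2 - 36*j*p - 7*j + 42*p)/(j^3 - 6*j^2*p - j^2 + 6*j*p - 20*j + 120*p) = (j^2 + 6*j - 7)/(j^2 - j - 20)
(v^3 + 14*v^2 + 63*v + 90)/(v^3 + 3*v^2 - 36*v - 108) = (v + 5)/(v - 6)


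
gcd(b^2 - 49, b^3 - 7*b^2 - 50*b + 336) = b + 7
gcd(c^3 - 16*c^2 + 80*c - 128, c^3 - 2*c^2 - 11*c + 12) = c - 4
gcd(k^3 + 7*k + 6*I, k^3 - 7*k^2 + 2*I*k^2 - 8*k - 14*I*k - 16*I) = k + 2*I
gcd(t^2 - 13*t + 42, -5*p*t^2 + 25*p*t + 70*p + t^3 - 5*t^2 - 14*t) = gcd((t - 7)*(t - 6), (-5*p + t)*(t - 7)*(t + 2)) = t - 7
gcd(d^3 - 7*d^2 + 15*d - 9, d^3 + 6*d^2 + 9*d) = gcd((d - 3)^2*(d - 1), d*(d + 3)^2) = 1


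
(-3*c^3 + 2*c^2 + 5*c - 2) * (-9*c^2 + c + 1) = 27*c^5 - 21*c^4 - 46*c^3 + 25*c^2 + 3*c - 2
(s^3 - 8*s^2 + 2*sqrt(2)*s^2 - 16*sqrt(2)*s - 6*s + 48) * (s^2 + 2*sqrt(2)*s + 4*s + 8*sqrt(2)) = s^5 - 4*s^4 + 4*sqrt(2)*s^4 - 30*s^3 - 16*sqrt(2)*s^3 - 140*sqrt(2)*s^2 - 8*s^2 - 64*s + 48*sqrt(2)*s + 384*sqrt(2)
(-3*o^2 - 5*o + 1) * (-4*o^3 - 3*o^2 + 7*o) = 12*o^5 + 29*o^4 - 10*o^3 - 38*o^2 + 7*o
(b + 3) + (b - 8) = 2*b - 5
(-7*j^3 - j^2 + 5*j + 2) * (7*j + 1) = -49*j^4 - 14*j^3 + 34*j^2 + 19*j + 2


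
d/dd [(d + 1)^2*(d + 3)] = (d + 1)*(3*d + 7)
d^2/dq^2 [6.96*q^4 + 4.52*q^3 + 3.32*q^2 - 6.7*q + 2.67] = 83.52*q^2 + 27.12*q + 6.64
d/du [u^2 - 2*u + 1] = 2*u - 2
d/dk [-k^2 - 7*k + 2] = -2*k - 7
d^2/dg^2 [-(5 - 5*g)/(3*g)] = -10/(3*g^3)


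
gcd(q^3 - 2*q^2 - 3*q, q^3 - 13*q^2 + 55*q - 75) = q - 3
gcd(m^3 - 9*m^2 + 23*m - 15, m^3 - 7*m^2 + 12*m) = m - 3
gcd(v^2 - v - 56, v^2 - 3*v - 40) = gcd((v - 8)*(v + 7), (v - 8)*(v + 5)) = v - 8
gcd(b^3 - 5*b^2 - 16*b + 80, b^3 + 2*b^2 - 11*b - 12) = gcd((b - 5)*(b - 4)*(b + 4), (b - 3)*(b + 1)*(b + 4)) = b + 4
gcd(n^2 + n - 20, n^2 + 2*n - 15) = n + 5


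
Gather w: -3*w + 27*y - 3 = -3*w + 27*y - 3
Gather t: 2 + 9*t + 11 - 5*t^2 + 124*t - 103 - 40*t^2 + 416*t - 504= -45*t^2 + 549*t - 594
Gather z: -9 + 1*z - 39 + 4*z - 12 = 5*z - 60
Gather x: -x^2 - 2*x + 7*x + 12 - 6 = -x^2 + 5*x + 6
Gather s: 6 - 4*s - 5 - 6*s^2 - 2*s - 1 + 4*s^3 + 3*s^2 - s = 4*s^3 - 3*s^2 - 7*s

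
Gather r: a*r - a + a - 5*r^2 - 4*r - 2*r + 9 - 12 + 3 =-5*r^2 + r*(a - 6)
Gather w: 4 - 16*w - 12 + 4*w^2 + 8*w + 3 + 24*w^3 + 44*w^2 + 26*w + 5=24*w^3 + 48*w^2 + 18*w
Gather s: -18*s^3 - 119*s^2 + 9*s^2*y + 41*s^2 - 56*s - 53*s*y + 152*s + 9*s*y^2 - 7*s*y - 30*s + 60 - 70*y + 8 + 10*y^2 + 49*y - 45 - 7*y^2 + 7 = -18*s^3 + s^2*(9*y - 78) + s*(9*y^2 - 60*y + 66) + 3*y^2 - 21*y + 30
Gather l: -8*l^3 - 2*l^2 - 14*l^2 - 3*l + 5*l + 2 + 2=-8*l^3 - 16*l^2 + 2*l + 4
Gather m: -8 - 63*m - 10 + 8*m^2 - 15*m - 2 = 8*m^2 - 78*m - 20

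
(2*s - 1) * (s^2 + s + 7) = 2*s^3 + s^2 + 13*s - 7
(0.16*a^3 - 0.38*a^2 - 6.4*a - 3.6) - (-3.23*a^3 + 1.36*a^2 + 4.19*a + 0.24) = 3.39*a^3 - 1.74*a^2 - 10.59*a - 3.84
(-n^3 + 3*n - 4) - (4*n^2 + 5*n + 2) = -n^3 - 4*n^2 - 2*n - 6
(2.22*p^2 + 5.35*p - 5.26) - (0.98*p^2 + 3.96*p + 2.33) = 1.24*p^2 + 1.39*p - 7.59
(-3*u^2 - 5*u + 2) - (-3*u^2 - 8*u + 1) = 3*u + 1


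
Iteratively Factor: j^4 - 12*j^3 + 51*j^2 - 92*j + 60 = (j - 3)*(j^3 - 9*j^2 + 24*j - 20) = (j - 3)*(j - 2)*(j^2 - 7*j + 10) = (j - 5)*(j - 3)*(j - 2)*(j - 2)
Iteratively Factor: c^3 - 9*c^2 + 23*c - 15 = (c - 1)*(c^2 - 8*c + 15) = (c - 3)*(c - 1)*(c - 5)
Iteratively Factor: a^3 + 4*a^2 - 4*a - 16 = (a - 2)*(a^2 + 6*a + 8) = (a - 2)*(a + 2)*(a + 4)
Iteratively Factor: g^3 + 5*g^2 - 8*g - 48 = (g + 4)*(g^2 + g - 12) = (g - 3)*(g + 4)*(g + 4)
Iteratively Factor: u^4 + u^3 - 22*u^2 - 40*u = (u - 5)*(u^3 + 6*u^2 + 8*u) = (u - 5)*(u + 4)*(u^2 + 2*u) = (u - 5)*(u + 2)*(u + 4)*(u)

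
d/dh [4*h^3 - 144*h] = 12*h^2 - 144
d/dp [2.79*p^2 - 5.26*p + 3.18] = 5.58*p - 5.26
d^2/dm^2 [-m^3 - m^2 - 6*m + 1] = -6*m - 2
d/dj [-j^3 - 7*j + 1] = -3*j^2 - 7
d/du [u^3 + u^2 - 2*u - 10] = 3*u^2 + 2*u - 2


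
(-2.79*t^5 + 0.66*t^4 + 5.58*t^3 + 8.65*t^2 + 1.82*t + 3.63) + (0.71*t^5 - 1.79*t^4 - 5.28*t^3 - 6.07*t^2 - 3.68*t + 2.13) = -2.08*t^5 - 1.13*t^4 + 0.3*t^3 + 2.58*t^2 - 1.86*t + 5.76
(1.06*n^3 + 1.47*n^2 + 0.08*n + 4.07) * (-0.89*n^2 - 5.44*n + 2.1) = -0.9434*n^5 - 7.0747*n^4 - 5.842*n^3 - 0.9705*n^2 - 21.9728*n + 8.547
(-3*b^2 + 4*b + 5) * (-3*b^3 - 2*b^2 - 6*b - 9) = 9*b^5 - 6*b^4 - 5*b^3 - 7*b^2 - 66*b - 45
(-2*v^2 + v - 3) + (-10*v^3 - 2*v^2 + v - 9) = -10*v^3 - 4*v^2 + 2*v - 12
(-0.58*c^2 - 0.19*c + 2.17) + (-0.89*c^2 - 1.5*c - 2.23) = -1.47*c^2 - 1.69*c - 0.0600000000000001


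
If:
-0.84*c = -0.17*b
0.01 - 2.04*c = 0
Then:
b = 0.02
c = 0.00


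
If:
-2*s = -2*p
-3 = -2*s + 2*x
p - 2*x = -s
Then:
No Solution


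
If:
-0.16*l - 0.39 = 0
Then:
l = -2.44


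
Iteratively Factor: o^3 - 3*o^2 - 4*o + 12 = (o - 3)*(o^2 - 4) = (o - 3)*(o + 2)*(o - 2)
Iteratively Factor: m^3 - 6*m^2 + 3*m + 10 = (m - 2)*(m^2 - 4*m - 5) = (m - 5)*(m - 2)*(m + 1)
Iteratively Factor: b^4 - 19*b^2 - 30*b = (b - 5)*(b^3 + 5*b^2 + 6*b) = (b - 5)*(b + 2)*(b^2 + 3*b) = (b - 5)*(b + 2)*(b + 3)*(b)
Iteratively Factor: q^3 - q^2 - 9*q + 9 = (q - 1)*(q^2 - 9) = (q - 3)*(q - 1)*(q + 3)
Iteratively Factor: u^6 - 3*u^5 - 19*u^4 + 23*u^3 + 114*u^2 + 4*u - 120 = (u - 5)*(u^5 + 2*u^4 - 9*u^3 - 22*u^2 + 4*u + 24) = (u - 5)*(u - 1)*(u^4 + 3*u^3 - 6*u^2 - 28*u - 24) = (u - 5)*(u - 1)*(u + 2)*(u^3 + u^2 - 8*u - 12) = (u - 5)*(u - 1)*(u + 2)^2*(u^2 - u - 6) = (u - 5)*(u - 1)*(u + 2)^3*(u - 3)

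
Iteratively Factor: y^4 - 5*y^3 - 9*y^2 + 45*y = (y)*(y^3 - 5*y^2 - 9*y + 45) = y*(y + 3)*(y^2 - 8*y + 15) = y*(y - 3)*(y + 3)*(y - 5)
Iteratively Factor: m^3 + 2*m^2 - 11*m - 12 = (m + 1)*(m^2 + m - 12) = (m - 3)*(m + 1)*(m + 4)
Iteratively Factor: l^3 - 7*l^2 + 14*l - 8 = (l - 4)*(l^2 - 3*l + 2) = (l - 4)*(l - 2)*(l - 1)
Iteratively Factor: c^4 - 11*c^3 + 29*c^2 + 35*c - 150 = (c - 5)*(c^3 - 6*c^2 - c + 30) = (c - 5)^2*(c^2 - c - 6) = (c - 5)^2*(c - 3)*(c + 2)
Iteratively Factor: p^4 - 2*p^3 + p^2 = (p)*(p^3 - 2*p^2 + p) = p*(p - 1)*(p^2 - p) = p^2*(p - 1)*(p - 1)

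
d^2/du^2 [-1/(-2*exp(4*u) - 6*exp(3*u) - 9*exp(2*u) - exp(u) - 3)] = (2*(8*exp(3*u) + 18*exp(2*u) + 18*exp(u) + 1)^2*exp(u) - (32*exp(3*u) + 54*exp(2*u) + 36*exp(u) + 1)*(2*exp(4*u) + 6*exp(3*u) + 9*exp(2*u) + exp(u) + 3))*exp(u)/(2*exp(4*u) + 6*exp(3*u) + 9*exp(2*u) + exp(u) + 3)^3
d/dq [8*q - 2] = 8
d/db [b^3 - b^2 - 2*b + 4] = 3*b^2 - 2*b - 2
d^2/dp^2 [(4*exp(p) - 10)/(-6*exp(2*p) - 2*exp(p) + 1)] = (-144*exp(4*p) + 1488*exp(3*p) + 216*exp(2*p) + 272*exp(p) + 16)*exp(p)/(216*exp(6*p) + 216*exp(5*p) - 36*exp(4*p) - 64*exp(3*p) + 6*exp(2*p) + 6*exp(p) - 1)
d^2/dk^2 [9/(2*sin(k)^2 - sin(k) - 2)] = 9*(16*sin(k)^4 - 6*sin(k)^3 - 7*sin(k)^2 + 10*sin(k) - 10)/(sin(k) + cos(2*k) + 1)^3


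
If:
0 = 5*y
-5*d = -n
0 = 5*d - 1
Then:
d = 1/5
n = 1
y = 0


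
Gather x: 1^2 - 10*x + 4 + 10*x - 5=0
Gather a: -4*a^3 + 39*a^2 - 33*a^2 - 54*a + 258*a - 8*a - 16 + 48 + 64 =-4*a^3 + 6*a^2 + 196*a + 96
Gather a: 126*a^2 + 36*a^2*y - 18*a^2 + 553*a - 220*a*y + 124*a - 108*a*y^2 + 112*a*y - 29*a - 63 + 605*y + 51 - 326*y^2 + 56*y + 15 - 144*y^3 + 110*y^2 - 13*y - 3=a^2*(36*y + 108) + a*(-108*y^2 - 108*y + 648) - 144*y^3 - 216*y^2 + 648*y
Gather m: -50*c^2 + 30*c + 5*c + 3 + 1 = -50*c^2 + 35*c + 4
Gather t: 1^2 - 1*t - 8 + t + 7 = 0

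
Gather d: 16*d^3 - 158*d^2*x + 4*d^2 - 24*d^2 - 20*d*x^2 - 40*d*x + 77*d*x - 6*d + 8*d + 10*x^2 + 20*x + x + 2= 16*d^3 + d^2*(-158*x - 20) + d*(-20*x^2 + 37*x + 2) + 10*x^2 + 21*x + 2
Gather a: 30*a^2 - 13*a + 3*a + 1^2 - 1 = 30*a^2 - 10*a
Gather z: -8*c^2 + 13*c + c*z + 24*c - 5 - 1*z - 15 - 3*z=-8*c^2 + 37*c + z*(c - 4) - 20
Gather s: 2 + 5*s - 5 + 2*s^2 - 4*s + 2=2*s^2 + s - 1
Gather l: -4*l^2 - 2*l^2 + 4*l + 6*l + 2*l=-6*l^2 + 12*l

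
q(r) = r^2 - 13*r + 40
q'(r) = 2*r - 13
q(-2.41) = 77.14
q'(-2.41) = -17.82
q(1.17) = 26.16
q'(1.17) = -10.66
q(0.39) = 35.08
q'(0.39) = -12.22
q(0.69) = 31.51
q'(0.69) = -11.62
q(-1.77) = 66.14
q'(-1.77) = -16.54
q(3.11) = 9.24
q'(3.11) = -6.78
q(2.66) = 12.50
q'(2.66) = -7.68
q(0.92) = 28.89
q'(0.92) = -11.16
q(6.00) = -2.00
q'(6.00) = -1.00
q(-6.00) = 154.00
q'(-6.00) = -25.00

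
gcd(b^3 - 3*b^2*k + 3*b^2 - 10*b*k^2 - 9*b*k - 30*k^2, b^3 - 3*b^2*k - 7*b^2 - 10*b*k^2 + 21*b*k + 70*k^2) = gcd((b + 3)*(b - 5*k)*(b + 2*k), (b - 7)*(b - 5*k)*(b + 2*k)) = b^2 - 3*b*k - 10*k^2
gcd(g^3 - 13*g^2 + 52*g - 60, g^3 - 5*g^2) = g - 5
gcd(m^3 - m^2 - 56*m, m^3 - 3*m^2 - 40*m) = m^2 - 8*m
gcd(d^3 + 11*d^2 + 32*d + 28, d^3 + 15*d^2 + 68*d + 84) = d^2 + 9*d + 14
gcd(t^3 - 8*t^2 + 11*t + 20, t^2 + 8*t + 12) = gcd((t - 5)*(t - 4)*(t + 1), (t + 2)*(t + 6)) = 1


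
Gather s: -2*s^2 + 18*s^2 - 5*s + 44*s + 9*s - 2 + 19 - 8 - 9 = 16*s^2 + 48*s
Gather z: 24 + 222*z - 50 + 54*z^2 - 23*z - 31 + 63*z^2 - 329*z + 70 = 117*z^2 - 130*z + 13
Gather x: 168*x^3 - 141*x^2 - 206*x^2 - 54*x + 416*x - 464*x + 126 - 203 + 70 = 168*x^3 - 347*x^2 - 102*x - 7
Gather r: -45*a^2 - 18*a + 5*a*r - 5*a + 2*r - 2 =-45*a^2 - 23*a + r*(5*a + 2) - 2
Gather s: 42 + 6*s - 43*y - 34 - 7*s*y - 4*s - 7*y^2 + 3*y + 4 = s*(2 - 7*y) - 7*y^2 - 40*y + 12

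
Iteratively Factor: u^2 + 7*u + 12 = (u + 4)*(u + 3)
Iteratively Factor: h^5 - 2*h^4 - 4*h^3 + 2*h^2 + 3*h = (h + 1)*(h^4 - 3*h^3 - h^2 + 3*h) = (h + 1)^2*(h^3 - 4*h^2 + 3*h) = (h - 3)*(h + 1)^2*(h^2 - h) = h*(h - 3)*(h + 1)^2*(h - 1)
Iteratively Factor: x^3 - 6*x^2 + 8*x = (x - 4)*(x^2 - 2*x) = x*(x - 4)*(x - 2)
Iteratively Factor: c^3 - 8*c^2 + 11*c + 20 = (c - 4)*(c^2 - 4*c - 5) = (c - 5)*(c - 4)*(c + 1)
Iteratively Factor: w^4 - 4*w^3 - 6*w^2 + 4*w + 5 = (w - 5)*(w^3 + w^2 - w - 1) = (w - 5)*(w + 1)*(w^2 - 1) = (w - 5)*(w - 1)*(w + 1)*(w + 1)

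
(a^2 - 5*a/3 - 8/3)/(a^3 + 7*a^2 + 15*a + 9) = (a - 8/3)/(a^2 + 6*a + 9)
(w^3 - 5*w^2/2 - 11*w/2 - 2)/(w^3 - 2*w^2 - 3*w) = (w^2 - 7*w/2 - 2)/(w*(w - 3))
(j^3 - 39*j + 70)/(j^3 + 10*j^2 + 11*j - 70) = (j - 5)/(j + 5)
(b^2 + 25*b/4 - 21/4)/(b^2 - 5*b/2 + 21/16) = 4*(b + 7)/(4*b - 7)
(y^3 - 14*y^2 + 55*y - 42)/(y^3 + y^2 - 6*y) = (y^3 - 14*y^2 + 55*y - 42)/(y*(y^2 + y - 6))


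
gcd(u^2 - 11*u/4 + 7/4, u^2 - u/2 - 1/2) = u - 1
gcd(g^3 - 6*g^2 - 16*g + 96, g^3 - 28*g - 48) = g^2 - 2*g - 24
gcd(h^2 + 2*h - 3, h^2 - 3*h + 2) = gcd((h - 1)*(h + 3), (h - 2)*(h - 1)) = h - 1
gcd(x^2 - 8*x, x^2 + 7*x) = x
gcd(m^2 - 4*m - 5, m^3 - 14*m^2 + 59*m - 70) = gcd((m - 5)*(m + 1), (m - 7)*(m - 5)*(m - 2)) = m - 5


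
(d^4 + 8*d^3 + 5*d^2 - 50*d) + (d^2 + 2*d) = d^4 + 8*d^3 + 6*d^2 - 48*d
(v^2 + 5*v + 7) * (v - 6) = v^3 - v^2 - 23*v - 42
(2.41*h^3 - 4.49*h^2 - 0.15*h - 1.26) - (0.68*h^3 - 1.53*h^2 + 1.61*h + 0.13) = 1.73*h^3 - 2.96*h^2 - 1.76*h - 1.39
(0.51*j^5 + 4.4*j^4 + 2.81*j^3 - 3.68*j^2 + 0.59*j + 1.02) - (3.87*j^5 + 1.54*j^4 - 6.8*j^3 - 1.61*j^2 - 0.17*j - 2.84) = -3.36*j^5 + 2.86*j^4 + 9.61*j^3 - 2.07*j^2 + 0.76*j + 3.86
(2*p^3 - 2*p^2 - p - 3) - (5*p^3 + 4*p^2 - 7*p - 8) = -3*p^3 - 6*p^2 + 6*p + 5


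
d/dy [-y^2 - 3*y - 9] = -2*y - 3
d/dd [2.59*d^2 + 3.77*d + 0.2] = 5.18*d + 3.77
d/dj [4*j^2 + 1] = 8*j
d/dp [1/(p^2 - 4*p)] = 2*(2 - p)/(p^2*(p - 4)^2)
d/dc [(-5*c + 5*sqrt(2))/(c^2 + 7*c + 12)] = 5*(-c^2 - 7*c + (c - sqrt(2))*(2*c + 7) - 12)/(c^2 + 7*c + 12)^2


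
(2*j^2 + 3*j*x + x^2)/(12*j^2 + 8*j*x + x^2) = (j + x)/(6*j + x)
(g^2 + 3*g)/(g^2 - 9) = g/(g - 3)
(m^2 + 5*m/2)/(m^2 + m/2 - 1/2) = m*(2*m + 5)/(2*m^2 + m - 1)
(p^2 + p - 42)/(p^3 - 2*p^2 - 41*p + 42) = (p^2 + p - 42)/(p^3 - 2*p^2 - 41*p + 42)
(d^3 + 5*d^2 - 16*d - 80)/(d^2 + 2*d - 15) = (d^2 - 16)/(d - 3)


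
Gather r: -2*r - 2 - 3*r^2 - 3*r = -3*r^2 - 5*r - 2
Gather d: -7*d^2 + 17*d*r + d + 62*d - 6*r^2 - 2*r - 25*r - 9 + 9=-7*d^2 + d*(17*r + 63) - 6*r^2 - 27*r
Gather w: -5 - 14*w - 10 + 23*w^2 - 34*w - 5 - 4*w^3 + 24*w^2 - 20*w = -4*w^3 + 47*w^2 - 68*w - 20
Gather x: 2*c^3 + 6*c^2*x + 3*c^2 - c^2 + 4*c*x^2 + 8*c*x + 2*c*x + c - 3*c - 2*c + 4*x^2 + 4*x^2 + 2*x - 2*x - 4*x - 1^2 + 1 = 2*c^3 + 2*c^2 - 4*c + x^2*(4*c + 8) + x*(6*c^2 + 10*c - 4)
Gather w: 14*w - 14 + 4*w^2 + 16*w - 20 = 4*w^2 + 30*w - 34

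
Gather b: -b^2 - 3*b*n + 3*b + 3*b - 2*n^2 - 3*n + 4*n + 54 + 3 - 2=-b^2 + b*(6 - 3*n) - 2*n^2 + n + 55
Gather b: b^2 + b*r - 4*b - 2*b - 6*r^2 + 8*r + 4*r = b^2 + b*(r - 6) - 6*r^2 + 12*r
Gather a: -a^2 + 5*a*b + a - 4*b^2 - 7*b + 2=-a^2 + a*(5*b + 1) - 4*b^2 - 7*b + 2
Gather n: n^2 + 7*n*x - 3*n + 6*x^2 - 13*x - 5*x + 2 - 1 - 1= n^2 + n*(7*x - 3) + 6*x^2 - 18*x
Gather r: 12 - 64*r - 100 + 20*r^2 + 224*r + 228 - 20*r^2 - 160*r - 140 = 0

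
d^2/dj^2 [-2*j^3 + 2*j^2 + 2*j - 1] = 4 - 12*j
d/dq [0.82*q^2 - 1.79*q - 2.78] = 1.64*q - 1.79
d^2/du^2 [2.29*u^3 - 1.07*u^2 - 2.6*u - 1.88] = 13.74*u - 2.14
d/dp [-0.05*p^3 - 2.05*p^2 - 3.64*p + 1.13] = -0.15*p^2 - 4.1*p - 3.64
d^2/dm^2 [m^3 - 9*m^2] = 6*m - 18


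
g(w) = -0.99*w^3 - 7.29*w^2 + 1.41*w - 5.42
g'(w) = -2.97*w^2 - 14.58*w + 1.41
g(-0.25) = -6.21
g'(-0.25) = 4.87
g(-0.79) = -10.60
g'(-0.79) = 11.07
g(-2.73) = -43.46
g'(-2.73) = 19.08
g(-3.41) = -55.74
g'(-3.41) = 16.59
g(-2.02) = -29.85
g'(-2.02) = 18.74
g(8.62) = -1169.04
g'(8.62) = -344.95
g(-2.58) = -40.58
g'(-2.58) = 19.26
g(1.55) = -24.44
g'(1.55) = -28.32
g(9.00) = -1304.93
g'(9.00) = -370.38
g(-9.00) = 113.11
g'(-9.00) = -107.94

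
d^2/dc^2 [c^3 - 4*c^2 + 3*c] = 6*c - 8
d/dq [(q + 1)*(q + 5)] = 2*q + 6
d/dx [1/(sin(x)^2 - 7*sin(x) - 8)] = (7 - 2*sin(x))*cos(x)/((sin(x) - 8)^2*(sin(x) + 1)^2)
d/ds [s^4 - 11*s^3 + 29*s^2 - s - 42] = 4*s^3 - 33*s^2 + 58*s - 1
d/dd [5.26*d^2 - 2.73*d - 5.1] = 10.52*d - 2.73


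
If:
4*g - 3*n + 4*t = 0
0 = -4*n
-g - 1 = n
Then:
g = -1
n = 0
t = 1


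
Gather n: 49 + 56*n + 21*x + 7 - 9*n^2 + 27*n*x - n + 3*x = -9*n^2 + n*(27*x + 55) + 24*x + 56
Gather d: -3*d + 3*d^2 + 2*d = 3*d^2 - d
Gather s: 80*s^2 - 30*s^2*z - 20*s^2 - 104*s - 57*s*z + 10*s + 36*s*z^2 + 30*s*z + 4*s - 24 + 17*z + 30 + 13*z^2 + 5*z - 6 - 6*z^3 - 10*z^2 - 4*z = s^2*(60 - 30*z) + s*(36*z^2 - 27*z - 90) - 6*z^3 + 3*z^2 + 18*z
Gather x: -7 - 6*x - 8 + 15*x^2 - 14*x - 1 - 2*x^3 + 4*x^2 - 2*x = -2*x^3 + 19*x^2 - 22*x - 16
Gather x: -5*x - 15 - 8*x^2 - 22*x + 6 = -8*x^2 - 27*x - 9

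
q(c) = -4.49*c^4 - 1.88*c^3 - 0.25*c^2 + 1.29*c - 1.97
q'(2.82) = -447.74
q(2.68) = -268.12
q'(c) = -17.96*c^3 - 5.64*c^2 - 0.5*c + 1.29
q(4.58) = -2157.56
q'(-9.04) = 12813.09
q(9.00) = -30840.02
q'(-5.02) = 2133.72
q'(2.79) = -434.06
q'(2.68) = -386.27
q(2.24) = -134.51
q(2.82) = -326.43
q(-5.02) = -2628.33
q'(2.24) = -229.99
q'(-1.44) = 43.94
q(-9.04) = -28631.29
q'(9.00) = -13552.89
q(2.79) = -313.21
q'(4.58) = -1844.76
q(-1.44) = -18.04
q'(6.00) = -4084.11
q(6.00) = -6228.35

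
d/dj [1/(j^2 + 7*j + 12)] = (-2*j - 7)/(j^2 + 7*j + 12)^2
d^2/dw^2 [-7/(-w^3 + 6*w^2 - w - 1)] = 14*(3*(2 - w)*(w^3 - 6*w^2 + w + 1) + (3*w^2 - 12*w + 1)^2)/(w^3 - 6*w^2 + w + 1)^3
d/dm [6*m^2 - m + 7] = 12*m - 1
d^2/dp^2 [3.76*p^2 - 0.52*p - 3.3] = 7.52000000000000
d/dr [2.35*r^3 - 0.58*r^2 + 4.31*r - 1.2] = 7.05*r^2 - 1.16*r + 4.31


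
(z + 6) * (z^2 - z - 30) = z^3 + 5*z^2 - 36*z - 180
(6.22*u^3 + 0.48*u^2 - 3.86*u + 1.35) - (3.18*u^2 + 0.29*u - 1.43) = 6.22*u^3 - 2.7*u^2 - 4.15*u + 2.78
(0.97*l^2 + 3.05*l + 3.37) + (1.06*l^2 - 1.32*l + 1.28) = 2.03*l^2 + 1.73*l + 4.65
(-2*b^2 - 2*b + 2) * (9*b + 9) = -18*b^3 - 36*b^2 + 18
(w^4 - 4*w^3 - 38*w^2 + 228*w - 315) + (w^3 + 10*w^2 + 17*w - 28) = w^4 - 3*w^3 - 28*w^2 + 245*w - 343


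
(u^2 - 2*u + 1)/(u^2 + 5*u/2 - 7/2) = 2*(u - 1)/(2*u + 7)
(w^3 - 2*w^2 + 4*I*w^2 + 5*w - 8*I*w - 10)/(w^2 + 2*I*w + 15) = (w^2 - w*(2 + I) + 2*I)/(w - 3*I)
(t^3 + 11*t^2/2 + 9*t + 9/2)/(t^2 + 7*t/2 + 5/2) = (2*t^2 + 9*t + 9)/(2*t + 5)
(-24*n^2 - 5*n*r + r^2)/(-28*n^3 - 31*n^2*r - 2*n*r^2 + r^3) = (24*n^2 + 5*n*r - r^2)/(28*n^3 + 31*n^2*r + 2*n*r^2 - r^3)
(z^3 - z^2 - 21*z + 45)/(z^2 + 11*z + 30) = (z^2 - 6*z + 9)/(z + 6)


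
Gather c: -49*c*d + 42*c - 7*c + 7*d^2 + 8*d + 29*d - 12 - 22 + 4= c*(35 - 49*d) + 7*d^2 + 37*d - 30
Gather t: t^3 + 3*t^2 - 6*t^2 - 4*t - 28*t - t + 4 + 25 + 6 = t^3 - 3*t^2 - 33*t + 35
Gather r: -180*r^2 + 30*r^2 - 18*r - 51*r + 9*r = -150*r^2 - 60*r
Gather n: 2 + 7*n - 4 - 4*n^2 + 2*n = -4*n^2 + 9*n - 2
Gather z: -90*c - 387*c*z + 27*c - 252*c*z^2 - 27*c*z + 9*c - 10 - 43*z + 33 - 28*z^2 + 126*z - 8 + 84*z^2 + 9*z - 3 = -54*c + z^2*(56 - 252*c) + z*(92 - 414*c) + 12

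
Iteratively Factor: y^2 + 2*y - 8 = (y + 4)*(y - 2)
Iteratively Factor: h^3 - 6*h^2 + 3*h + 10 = (h - 2)*(h^2 - 4*h - 5) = (h - 5)*(h - 2)*(h + 1)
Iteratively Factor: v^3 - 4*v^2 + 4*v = (v)*(v^2 - 4*v + 4) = v*(v - 2)*(v - 2)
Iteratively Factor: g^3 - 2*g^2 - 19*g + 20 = (g - 5)*(g^2 + 3*g - 4) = (g - 5)*(g - 1)*(g + 4)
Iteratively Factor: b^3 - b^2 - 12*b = (b - 4)*(b^2 + 3*b) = (b - 4)*(b + 3)*(b)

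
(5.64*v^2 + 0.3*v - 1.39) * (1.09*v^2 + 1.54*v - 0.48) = 6.1476*v^4 + 9.0126*v^3 - 3.7603*v^2 - 2.2846*v + 0.6672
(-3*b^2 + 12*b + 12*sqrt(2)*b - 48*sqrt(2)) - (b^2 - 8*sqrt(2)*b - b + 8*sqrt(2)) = -4*b^2 + 13*b + 20*sqrt(2)*b - 56*sqrt(2)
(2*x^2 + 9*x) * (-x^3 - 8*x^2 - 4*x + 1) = -2*x^5 - 25*x^4 - 80*x^3 - 34*x^2 + 9*x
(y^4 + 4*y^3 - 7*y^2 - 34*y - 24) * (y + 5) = y^5 + 9*y^4 + 13*y^3 - 69*y^2 - 194*y - 120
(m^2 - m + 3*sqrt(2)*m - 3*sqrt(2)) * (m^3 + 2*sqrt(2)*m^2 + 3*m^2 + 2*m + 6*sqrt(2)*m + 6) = m^5 + 2*m^4 + 5*sqrt(2)*m^4 + 11*m^3 + 10*sqrt(2)*m^3 - 9*sqrt(2)*m^2 + 28*m^2 - 42*m + 12*sqrt(2)*m - 18*sqrt(2)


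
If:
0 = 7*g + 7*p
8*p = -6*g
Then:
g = 0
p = 0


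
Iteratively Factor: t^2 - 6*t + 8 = (t - 4)*(t - 2)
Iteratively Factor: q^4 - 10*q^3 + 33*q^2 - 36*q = (q - 3)*(q^3 - 7*q^2 + 12*q) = (q - 3)^2*(q^2 - 4*q) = (q - 4)*(q - 3)^2*(q)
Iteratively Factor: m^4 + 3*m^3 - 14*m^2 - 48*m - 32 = (m + 2)*(m^3 + m^2 - 16*m - 16) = (m + 2)*(m + 4)*(m^2 - 3*m - 4) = (m - 4)*(m + 2)*(m + 4)*(m + 1)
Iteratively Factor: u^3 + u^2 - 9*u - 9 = (u + 1)*(u^2 - 9) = (u + 1)*(u + 3)*(u - 3)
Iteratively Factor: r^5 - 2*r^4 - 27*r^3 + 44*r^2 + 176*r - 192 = (r - 1)*(r^4 - r^3 - 28*r^2 + 16*r + 192) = (r - 1)*(r + 4)*(r^3 - 5*r^2 - 8*r + 48) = (r - 4)*(r - 1)*(r + 4)*(r^2 - r - 12) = (r - 4)*(r - 1)*(r + 3)*(r + 4)*(r - 4)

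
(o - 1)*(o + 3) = o^2 + 2*o - 3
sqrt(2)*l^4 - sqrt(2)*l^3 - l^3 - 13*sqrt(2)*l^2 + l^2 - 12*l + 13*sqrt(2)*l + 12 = (l - 1)*(l - 3*sqrt(2))*(l + 2*sqrt(2))*(sqrt(2)*l + 1)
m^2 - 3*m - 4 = (m - 4)*(m + 1)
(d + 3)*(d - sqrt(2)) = d^2 - sqrt(2)*d + 3*d - 3*sqrt(2)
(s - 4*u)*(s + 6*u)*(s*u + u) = s^3*u + 2*s^2*u^2 + s^2*u - 24*s*u^3 + 2*s*u^2 - 24*u^3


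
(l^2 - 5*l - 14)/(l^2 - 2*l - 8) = (l - 7)/(l - 4)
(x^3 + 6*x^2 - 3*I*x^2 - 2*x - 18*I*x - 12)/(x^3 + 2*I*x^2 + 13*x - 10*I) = (x + 6)/(x + 5*I)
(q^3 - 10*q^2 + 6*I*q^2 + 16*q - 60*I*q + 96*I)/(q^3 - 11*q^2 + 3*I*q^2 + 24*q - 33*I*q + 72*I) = (q^2 + q*(-2 + 6*I) - 12*I)/(q^2 + q*(-3 + 3*I) - 9*I)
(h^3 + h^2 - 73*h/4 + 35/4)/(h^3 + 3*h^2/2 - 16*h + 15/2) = (h - 7/2)/(h - 3)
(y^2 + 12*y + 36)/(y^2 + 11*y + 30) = (y + 6)/(y + 5)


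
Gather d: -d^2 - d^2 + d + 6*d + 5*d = -2*d^2 + 12*d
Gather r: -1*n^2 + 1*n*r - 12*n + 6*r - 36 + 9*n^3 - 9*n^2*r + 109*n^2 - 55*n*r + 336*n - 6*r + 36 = 9*n^3 + 108*n^2 + 324*n + r*(-9*n^2 - 54*n)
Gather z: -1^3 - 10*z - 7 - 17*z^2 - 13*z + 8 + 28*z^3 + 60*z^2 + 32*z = 28*z^3 + 43*z^2 + 9*z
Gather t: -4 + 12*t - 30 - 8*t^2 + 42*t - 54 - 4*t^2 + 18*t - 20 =-12*t^2 + 72*t - 108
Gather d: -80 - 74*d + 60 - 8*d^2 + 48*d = -8*d^2 - 26*d - 20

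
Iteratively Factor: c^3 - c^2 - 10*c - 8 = (c + 2)*(c^2 - 3*c - 4) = (c + 1)*(c + 2)*(c - 4)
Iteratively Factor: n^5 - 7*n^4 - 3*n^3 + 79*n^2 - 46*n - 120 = (n - 2)*(n^4 - 5*n^3 - 13*n^2 + 53*n + 60) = (n - 5)*(n - 2)*(n^3 - 13*n - 12) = (n - 5)*(n - 2)*(n + 3)*(n^2 - 3*n - 4) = (n - 5)*(n - 4)*(n - 2)*(n + 3)*(n + 1)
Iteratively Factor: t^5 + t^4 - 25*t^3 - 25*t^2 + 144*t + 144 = (t + 3)*(t^4 - 2*t^3 - 19*t^2 + 32*t + 48) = (t + 3)*(t + 4)*(t^3 - 6*t^2 + 5*t + 12) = (t - 4)*(t + 3)*(t + 4)*(t^2 - 2*t - 3) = (t - 4)*(t + 1)*(t + 3)*(t + 4)*(t - 3)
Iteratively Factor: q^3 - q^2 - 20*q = (q)*(q^2 - q - 20) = q*(q + 4)*(q - 5)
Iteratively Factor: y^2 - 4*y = (y - 4)*(y)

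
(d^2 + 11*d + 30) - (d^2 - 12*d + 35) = 23*d - 5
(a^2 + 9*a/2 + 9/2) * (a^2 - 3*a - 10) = a^4 + 3*a^3/2 - 19*a^2 - 117*a/2 - 45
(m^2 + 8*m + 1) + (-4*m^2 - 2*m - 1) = -3*m^2 + 6*m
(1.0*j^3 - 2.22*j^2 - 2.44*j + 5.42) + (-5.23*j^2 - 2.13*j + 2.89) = 1.0*j^3 - 7.45*j^2 - 4.57*j + 8.31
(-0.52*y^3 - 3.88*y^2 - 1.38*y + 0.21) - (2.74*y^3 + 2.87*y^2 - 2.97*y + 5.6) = -3.26*y^3 - 6.75*y^2 + 1.59*y - 5.39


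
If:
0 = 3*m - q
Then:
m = q/3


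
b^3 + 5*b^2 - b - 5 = (b - 1)*(b + 1)*(b + 5)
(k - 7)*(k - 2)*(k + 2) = k^3 - 7*k^2 - 4*k + 28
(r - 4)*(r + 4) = r^2 - 16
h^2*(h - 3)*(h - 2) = h^4 - 5*h^3 + 6*h^2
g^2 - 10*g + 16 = (g - 8)*(g - 2)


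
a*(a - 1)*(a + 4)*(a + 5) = a^4 + 8*a^3 + 11*a^2 - 20*a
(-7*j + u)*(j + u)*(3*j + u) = -21*j^3 - 25*j^2*u - 3*j*u^2 + u^3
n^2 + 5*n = n*(n + 5)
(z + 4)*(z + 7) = z^2 + 11*z + 28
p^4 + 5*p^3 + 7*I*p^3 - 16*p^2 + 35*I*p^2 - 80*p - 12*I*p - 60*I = (p + 5)*(p + 2*I)^2*(p + 3*I)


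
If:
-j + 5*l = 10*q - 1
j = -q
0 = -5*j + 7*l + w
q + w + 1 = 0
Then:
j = -12/83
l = 5/83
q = 12/83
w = -95/83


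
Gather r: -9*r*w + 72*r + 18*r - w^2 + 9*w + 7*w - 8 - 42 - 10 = r*(90 - 9*w) - w^2 + 16*w - 60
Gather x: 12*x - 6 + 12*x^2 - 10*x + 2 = 12*x^2 + 2*x - 4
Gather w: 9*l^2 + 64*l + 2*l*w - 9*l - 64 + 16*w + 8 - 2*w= 9*l^2 + 55*l + w*(2*l + 14) - 56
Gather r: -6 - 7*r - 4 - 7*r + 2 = -14*r - 8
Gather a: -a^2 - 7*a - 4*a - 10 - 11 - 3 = -a^2 - 11*a - 24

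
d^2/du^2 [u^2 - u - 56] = 2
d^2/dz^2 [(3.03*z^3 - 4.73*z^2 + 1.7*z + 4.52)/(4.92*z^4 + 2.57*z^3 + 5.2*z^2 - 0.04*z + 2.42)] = (146.690784*z^9 - 686.977632*z^8 - 330.154632*z^7 + 2639.090942*z^6 + 1167.772548*z^5 + 3700.643856*z^4 + 984.0259*z^3 + 313.232064*z^2 - 196.198536*z - 168.81732)/(119.095488*z^12 + 186.631344*z^11 + 475.108164*z^10 + 408.575105*z^9 + 674.850648*z^8 + 385.14234*z^7 + 556.85551*z^6 + 187.95528*z^5 + 281.283168*z^4 + 42.13262*z^3 + 91.371456*z^2 - 0.702768*z + 14.172488)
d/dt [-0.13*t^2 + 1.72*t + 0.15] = 1.72 - 0.26*t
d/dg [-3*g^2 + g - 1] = 1 - 6*g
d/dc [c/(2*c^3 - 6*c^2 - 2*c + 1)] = (-4*c^3 + 6*c^2 + 1)/(4*c^6 - 24*c^5 + 28*c^4 + 28*c^3 - 8*c^2 - 4*c + 1)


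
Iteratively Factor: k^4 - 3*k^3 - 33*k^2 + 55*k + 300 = (k - 5)*(k^3 + 2*k^2 - 23*k - 60) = (k - 5)^2*(k^2 + 7*k + 12) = (k - 5)^2*(k + 4)*(k + 3)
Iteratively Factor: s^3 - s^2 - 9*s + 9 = (s - 3)*(s^2 + 2*s - 3) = (s - 3)*(s - 1)*(s + 3)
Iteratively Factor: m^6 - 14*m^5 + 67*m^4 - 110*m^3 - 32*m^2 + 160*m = (m - 4)*(m^5 - 10*m^4 + 27*m^3 - 2*m^2 - 40*m) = (m - 4)^2*(m^4 - 6*m^3 + 3*m^2 + 10*m) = (m - 4)^2*(m + 1)*(m^3 - 7*m^2 + 10*m) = m*(m - 4)^2*(m + 1)*(m^2 - 7*m + 10) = m*(m - 5)*(m - 4)^2*(m + 1)*(m - 2)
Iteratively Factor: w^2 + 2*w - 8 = (w + 4)*(w - 2)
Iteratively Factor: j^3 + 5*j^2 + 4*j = (j)*(j^2 + 5*j + 4) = j*(j + 1)*(j + 4)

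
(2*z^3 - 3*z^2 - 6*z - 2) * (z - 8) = 2*z^4 - 19*z^3 + 18*z^2 + 46*z + 16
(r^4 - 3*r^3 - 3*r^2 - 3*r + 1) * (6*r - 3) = 6*r^5 - 21*r^4 - 9*r^3 - 9*r^2 + 15*r - 3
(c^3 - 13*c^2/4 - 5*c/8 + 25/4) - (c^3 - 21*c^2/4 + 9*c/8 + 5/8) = 2*c^2 - 7*c/4 + 45/8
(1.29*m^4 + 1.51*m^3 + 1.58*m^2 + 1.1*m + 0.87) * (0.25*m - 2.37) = 0.3225*m^5 - 2.6798*m^4 - 3.1837*m^3 - 3.4696*m^2 - 2.3895*m - 2.0619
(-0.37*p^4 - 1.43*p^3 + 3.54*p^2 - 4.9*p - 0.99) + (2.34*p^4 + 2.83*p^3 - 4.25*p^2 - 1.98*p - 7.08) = 1.97*p^4 + 1.4*p^3 - 0.71*p^2 - 6.88*p - 8.07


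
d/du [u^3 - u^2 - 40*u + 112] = 3*u^2 - 2*u - 40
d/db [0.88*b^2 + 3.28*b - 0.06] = 1.76*b + 3.28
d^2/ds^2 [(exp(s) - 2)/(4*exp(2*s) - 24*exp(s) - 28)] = (exp(4*s) - 2*exp(3*s) + 78*exp(2*s) - 170*exp(s) + 133)*exp(s)/(4*(exp(6*s) - 18*exp(5*s) + 87*exp(4*s) + 36*exp(3*s) - 609*exp(2*s) - 882*exp(s) - 343))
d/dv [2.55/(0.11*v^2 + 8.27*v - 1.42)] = (-0.561*v - 21.0885)/(0.11*v^2 + 8.27*v - 1.42)^2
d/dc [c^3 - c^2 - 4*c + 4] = 3*c^2 - 2*c - 4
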